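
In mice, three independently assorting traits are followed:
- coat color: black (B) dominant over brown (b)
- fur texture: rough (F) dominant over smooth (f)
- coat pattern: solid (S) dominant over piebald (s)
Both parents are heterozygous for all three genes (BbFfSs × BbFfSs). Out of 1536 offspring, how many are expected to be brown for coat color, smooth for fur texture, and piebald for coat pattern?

Trihybrid cross: BbFfSs × BbFfSs
Each trait segregates independently with a 3:1 phenotypic ratio, so each gene contributes 3/4 (dominant) or 1/4 (recessive).
Target: brown (coat color), smooth (fur texture), piebald (coat pattern)
Probability = product of independent per-trait probabilities
= 1/4 × 1/4 × 1/4 = 1/64
Expected count = 1/64 × 1536 = 24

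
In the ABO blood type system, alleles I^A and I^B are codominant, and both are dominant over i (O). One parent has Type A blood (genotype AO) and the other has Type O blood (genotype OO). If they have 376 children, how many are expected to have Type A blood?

Cross: AO × OO
Possible offspring genotypes: 2 AO, 2 OO
Blood type counts: 2 Type A, 2 Type O
Probability of Type A: 2/4 = 1/2
Expected count = 1/2 × 376 = 188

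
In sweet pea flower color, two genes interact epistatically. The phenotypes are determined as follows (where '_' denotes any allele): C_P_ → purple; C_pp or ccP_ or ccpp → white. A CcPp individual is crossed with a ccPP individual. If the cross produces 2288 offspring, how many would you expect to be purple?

Cross: CcPp × ccPP — consider each gene separately:
C gene: Cc × cc → 2 Cc, 2 cc → 2 C_ : 2 cc (out of 4)
P gene: Pp × PP → 2 PP, 2 Pp → 4 P_ (out of 4)
Genotype classes (out of 4 × 4 = 16): C_P_ = 2×4 = 8; ccP_ = 2×4 = 8
Apply the phenotype rules: C_P_ (8) → purple; ccP_ (8) → white
Phenotype counts (out of 16): 8 purple, 8 white
purple: 8 out of 16 → fraction 1/2
Expected count = 1/2 × 2288 = 1144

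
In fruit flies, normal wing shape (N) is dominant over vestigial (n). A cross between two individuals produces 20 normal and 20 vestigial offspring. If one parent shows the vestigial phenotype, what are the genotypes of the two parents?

Observed offspring: 20 normal, 20 vestigial
The observed ratio simplifies to 1:1. One parent shows vestigial, so its genotype must be nn. A 1:1 offspring split requires the other parent to be heterozygous (Nn).
Parent genotypes: nn × Nn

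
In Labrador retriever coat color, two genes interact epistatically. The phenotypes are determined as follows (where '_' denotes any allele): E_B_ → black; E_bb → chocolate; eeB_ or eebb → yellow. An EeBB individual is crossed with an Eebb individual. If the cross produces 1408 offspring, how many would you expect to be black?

Cross: EeBB × Eebb — consider each gene separately:
E gene: Ee × Ee → 1 EE, 2 Ee, 1 ee → 3 E_ : 1 ee (out of 4)
B gene: BB × bb → 4 Bb → 4 B_ (out of 4)
Genotype classes (out of 4 × 4 = 16): E_B_ = 3×4 = 12; eeB_ = 1×4 = 4
Apply the phenotype rules: E_B_ (12) → black; eeB_ (4) → yellow
Phenotype counts (out of 16): 12 black, 4 yellow
black: 12 out of 16 → fraction 3/4
Expected count = 3/4 × 1408 = 1056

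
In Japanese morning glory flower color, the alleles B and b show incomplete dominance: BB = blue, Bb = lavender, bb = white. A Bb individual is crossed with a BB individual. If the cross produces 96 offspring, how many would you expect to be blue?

Punnett square for Bb × BB:
Offspring genotypes: 2 BB, 2 Bb
Phenotype counts: 2 blue, 2 lavender
blue: 2 out of 4 → fraction 1/2
Expected count = 1/2 × 96 = 48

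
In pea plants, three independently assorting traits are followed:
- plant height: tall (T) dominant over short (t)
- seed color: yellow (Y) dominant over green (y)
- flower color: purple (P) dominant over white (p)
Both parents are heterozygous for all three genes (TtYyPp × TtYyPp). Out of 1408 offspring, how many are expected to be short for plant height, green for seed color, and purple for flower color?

Trihybrid cross: TtYyPp × TtYyPp
Each trait segregates independently with a 3:1 phenotypic ratio, so each gene contributes 3/4 (dominant) or 1/4 (recessive).
Target: short (plant height), green (seed color), purple (flower color)
Probability = product of independent per-trait probabilities
= 1/4 × 1/4 × 3/4 = 3/64
Expected count = 3/64 × 1408 = 66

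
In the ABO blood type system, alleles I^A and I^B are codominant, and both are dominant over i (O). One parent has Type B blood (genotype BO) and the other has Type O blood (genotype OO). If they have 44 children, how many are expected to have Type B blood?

Cross: BO × OO
Possible offspring genotypes: 2 BO, 2 OO
Blood type counts: 2 Type B, 2 Type O
Probability of Type B: 2/4 = 1/2
Expected count = 1/2 × 44 = 22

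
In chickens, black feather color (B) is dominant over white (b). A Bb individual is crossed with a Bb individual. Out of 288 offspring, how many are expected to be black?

Punnett square for Bb × Bb:
Offspring genotypes: 1 BB, 2 Bb, 1 bb
black: 3, white: 1
black: 3 out of 4 → fraction 3/4
Expected count = 3/4 × 288 = 216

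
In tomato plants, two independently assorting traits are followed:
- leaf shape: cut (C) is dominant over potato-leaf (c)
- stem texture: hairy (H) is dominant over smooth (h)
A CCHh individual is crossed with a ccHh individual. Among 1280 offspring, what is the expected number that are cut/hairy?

Dihybrid cross CCHh × ccHh — consider each gene separately:
leaf shape: CC × cc → 4 Cc → 4 C_ (out of 4)
stem texture: Hh × Hh → 1 HH, 2 Hh, 1 hh → 3 H_ : 1 hh (out of 4)
Combine (counts out of 4 × 4 = 16): cut/hairy (C_H_) = 4×3 = 12; cut/smooth (C_hh) = 4×1 = 4
Phenotype counts (out of 16): 12 cut/hairy, 4 cut/smooth
cut/hairy: 12 out of 16 → fraction 3/4
Expected count = 3/4 × 1280 = 960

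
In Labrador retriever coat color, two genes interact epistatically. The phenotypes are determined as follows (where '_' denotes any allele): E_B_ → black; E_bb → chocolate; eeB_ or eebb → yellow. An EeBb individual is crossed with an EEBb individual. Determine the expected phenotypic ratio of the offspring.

Cross: EeBb × EEBb — consider each gene separately:
E gene: Ee × EE → 2 EE, 2 Ee → 4 E_ (out of 4)
B gene: Bb × Bb → 1 BB, 2 Bb, 1 bb → 3 B_ : 1 bb (out of 4)
Genotype classes (out of 4 × 4 = 16): E_B_ = 4×3 = 12; E_bb = 4×1 = 4
Apply the phenotype rules: E_B_ (12) → black; E_bb (4) → chocolate
Phenotype counts (out of 16): 12 black, 4 chocolate
Ratio: 3 black : 1 chocolate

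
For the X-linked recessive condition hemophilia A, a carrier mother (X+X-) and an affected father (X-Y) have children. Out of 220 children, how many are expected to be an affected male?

Cross: X+X- × X-Y
Offspring: 1 X+X-, 1 X+Y, 1 X-X-, 1 X-Y
Probability of an affected male: 1/4
Expected count = 1/4 × 220 = 55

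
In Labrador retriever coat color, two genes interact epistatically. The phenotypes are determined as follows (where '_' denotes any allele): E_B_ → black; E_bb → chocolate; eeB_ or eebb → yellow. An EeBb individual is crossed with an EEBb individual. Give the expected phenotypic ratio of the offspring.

Cross: EeBb × EEBb — consider each gene separately:
E gene: Ee × EE → 2 EE, 2 Ee → 4 E_ (out of 4)
B gene: Bb × Bb → 1 BB, 2 Bb, 1 bb → 3 B_ : 1 bb (out of 4)
Genotype classes (out of 4 × 4 = 16): E_B_ = 4×3 = 12; E_bb = 4×1 = 4
Apply the phenotype rules: E_B_ (12) → black; E_bb (4) → chocolate
Phenotype counts (out of 16): 12 black, 4 chocolate
Ratio: 3 black : 1 chocolate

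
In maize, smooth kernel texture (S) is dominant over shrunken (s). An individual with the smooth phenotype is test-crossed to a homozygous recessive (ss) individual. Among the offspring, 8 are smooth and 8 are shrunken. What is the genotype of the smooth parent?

Test cross: ? × ss
Offspring: 8 smooth, 8 shrunken — approximately 1:1.
A 1:1 ratio in a test cross indicates the unknown parent is heterozygous (Ss).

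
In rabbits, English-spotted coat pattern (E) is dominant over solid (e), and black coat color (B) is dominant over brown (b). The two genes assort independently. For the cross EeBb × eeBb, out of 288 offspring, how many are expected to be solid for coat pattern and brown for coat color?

Dihybrid cross EeBb × eeBb — consider each gene separately:
coat pattern: Ee × ee → 2 Ee, 2 ee → 2 E_ : 2 ee (out of 4)
coat color: Bb × Bb → 1 BB, 2 Bb, 1 bb → 3 B_ : 1 bb (out of 4)
Looking for: solid (ee) and brown (bb)
P(solid) = 2/4, P(brown) = 1/4
P(both) = 2/4 × 1/4 = 2/16 = 1/8
Expected count = 1/8 × 288 = 36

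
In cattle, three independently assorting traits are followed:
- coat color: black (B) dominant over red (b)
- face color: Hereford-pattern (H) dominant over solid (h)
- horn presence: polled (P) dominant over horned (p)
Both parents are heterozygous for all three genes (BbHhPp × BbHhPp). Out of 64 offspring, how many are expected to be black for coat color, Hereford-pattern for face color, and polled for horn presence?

Trihybrid cross: BbHhPp × BbHhPp
Each trait segregates independently with a 3:1 phenotypic ratio, so each gene contributes 3/4 (dominant) or 1/4 (recessive).
Target: black (coat color), Hereford-pattern (face color), polled (horn presence)
Probability = product of independent per-trait probabilities
= 3/4 × 3/4 × 3/4 = 27/64
Expected count = 27/64 × 64 = 27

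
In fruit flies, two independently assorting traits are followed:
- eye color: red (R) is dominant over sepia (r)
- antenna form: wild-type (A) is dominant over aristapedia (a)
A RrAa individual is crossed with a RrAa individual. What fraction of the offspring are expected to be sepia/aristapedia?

Dihybrid cross RrAa × RrAa — consider each gene separately:
eye color: Rr × Rr → 1 RR, 2 Rr, 1 rr → 3 R_ : 1 rr (out of 4)
antenna form: Aa × Aa → 1 AA, 2 Aa, 1 aa → 3 A_ : 1 aa (out of 4)
Combine (counts out of 4 × 4 = 16): red/wild-type (R_A_) = 3×3 = 9; red/aristapedia (R_aa) = 3×1 = 3; sepia/wild-type (rrA_) = 1×3 = 3; sepia/aristapedia (rraa) = 1×1 = 1
Phenotype counts (out of 16): 9 red/wild-type, 3 red/aristapedia, 3 sepia/wild-type, 1 sepia/aristapedia
sepia/aristapedia: 1 out of 16
Probability: 1/16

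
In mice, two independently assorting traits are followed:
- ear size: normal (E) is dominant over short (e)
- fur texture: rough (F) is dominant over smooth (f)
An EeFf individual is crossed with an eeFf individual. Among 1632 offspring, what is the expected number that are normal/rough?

Dihybrid cross EeFf × eeFf — consider each gene separately:
ear size: Ee × ee → 2 Ee, 2 ee → 2 E_ : 2 ee (out of 4)
fur texture: Ff × Ff → 1 FF, 2 Ff, 1 ff → 3 F_ : 1 ff (out of 4)
Combine (counts out of 4 × 4 = 16): normal/rough (E_F_) = 2×3 = 6; normal/smooth (E_ff) = 2×1 = 2; short/rough (eeF_) = 2×3 = 6; short/smooth (eeff) = 2×1 = 2
Phenotype counts (out of 16): 6 normal/rough, 2 normal/smooth, 6 short/rough, 2 short/smooth
normal/rough: 6 out of 16 → fraction 3/8
Expected count = 3/8 × 1632 = 612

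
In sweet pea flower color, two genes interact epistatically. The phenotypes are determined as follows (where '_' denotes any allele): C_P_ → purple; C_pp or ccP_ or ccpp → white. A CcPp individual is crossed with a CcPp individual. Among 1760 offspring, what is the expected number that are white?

Cross: CcPp × CcPp — consider each gene separately:
C gene: Cc × Cc → 1 CC, 2 Cc, 1 cc → 3 C_ : 1 cc (out of 4)
P gene: Pp × Pp → 1 PP, 2 Pp, 1 pp → 3 P_ : 1 pp (out of 4)
Genotype classes (out of 4 × 4 = 16): C_P_ = 3×3 = 9; C_pp = 3×1 = 3; ccP_ = 1×3 = 3; ccpp = 1×1 = 1
Apply the phenotype rules: C_P_ (9) → purple; C_pp (3) + ccP_ (3) + ccpp (1) → white
Phenotype counts (out of 16): 9 purple, 7 white
white: 7 out of 16 → fraction 7/16
Expected count = 7/16 × 1760 = 770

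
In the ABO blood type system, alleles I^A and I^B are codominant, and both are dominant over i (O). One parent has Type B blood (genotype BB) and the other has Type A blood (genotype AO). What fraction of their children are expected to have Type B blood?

Cross: BB × AO
Possible offspring genotypes: 2 AB, 2 BO
Blood type counts: 2 Type AB, 2 Type B
Probability of Type B: 2/4 = 1/2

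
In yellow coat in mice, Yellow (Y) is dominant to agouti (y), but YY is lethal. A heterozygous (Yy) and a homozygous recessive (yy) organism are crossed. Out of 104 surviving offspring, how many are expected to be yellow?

Cross: Yy × yy
Punnett square offspring (before lethality): 2 Yy, 2 yy
No YY offspring are produced in this cross.
yellow: 2 out of 4 → fraction 1/2
Expected count = 1/2 × 104 = 52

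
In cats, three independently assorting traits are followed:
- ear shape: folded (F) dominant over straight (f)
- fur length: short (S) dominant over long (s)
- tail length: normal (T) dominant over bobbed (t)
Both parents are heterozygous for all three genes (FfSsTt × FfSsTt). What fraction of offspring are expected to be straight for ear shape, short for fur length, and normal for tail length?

Trihybrid cross: FfSsTt × FfSsTt
Each trait segregates independently with a 3:1 phenotypic ratio, so each gene contributes 3/4 (dominant) or 1/4 (recessive).
Target: straight (ear shape), short (fur length), normal (tail length)
Probability = product of independent per-trait probabilities
= 1/4 × 3/4 × 3/4 = 9/64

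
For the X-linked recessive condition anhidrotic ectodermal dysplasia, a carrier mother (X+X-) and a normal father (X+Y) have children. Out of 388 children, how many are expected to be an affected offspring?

Cross: X+X- × X+Y
Offspring: 1 X+X+, 1 X+Y, 1 X+X-, 1 X-Y
Probability of an affected offspring: 1/4
Expected count = 1/4 × 388 = 97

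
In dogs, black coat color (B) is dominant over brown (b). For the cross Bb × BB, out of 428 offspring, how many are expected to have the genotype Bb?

Punnett square for Bb × BB:
Offspring genotypes: 2 BB, 2 Bb
Total offspring: 4
Count with target: 2
Probability: 2/4 = 1/2
Expected count = 1/2 × 428 = 214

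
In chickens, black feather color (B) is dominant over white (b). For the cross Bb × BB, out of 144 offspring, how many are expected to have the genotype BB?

Punnett square for Bb × BB:
Offspring genotypes: 2 BB, 2 Bb
Total offspring: 4
Count with target: 2
Probability: 2/4 = 1/2
Expected count = 1/2 × 144 = 72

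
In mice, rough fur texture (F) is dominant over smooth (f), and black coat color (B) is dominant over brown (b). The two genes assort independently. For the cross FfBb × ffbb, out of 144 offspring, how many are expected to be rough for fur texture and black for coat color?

Dihybrid cross FfBb × ffbb — consider each gene separately:
fur texture: Ff × ff → 2 Ff, 2 ff → 2 F_ : 2 ff (out of 4)
coat color: Bb × bb → 2 Bb, 2 bb → 2 B_ : 2 bb (out of 4)
Looking for: rough (F_) and black (B_)
P(rough) = 2/4, P(black) = 2/4
P(both) = 2/4 × 2/4 = 4/16 = 1/4
Expected count = 1/4 × 144 = 36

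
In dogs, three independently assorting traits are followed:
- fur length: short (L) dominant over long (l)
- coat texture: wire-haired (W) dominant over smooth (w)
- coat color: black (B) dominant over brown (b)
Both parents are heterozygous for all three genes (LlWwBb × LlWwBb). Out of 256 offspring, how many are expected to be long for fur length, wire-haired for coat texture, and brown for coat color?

Trihybrid cross: LlWwBb × LlWwBb
Each trait segregates independently with a 3:1 phenotypic ratio, so each gene contributes 3/4 (dominant) or 1/4 (recessive).
Target: long (fur length), wire-haired (coat texture), brown (coat color)
Probability = product of independent per-trait probabilities
= 1/4 × 3/4 × 1/4 = 3/64
Expected count = 3/64 × 256 = 12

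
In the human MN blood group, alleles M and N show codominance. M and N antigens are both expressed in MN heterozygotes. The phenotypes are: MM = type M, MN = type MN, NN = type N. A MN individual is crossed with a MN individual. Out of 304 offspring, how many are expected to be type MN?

Punnett square for MN × MN:
Offspring genotypes: 1 MM, 2 MN, 1 NN
Phenotype counts: 1 type M, 2 type MN, 1 type N
type MN: 2 out of 4 → fraction 1/2
Expected count = 1/2 × 304 = 152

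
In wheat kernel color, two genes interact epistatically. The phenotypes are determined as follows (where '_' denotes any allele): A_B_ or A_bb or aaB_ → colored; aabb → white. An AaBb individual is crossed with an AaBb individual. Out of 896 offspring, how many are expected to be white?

Cross: AaBb × AaBb — consider each gene separately:
A gene: Aa × Aa → 1 AA, 2 Aa, 1 aa → 3 A_ : 1 aa (out of 4)
B gene: Bb × Bb → 1 BB, 2 Bb, 1 bb → 3 B_ : 1 bb (out of 4)
Genotype classes (out of 4 × 4 = 16): A_B_ = 3×3 = 9; A_bb = 3×1 = 3; aaB_ = 1×3 = 3; aabb = 1×1 = 1
Apply the phenotype rules: A_B_ (9) + A_bb (3) + aaB_ (3) → colored; aabb (1) → white
Phenotype counts (out of 16): 15 colored, 1 white
white: 1 out of 16 → fraction 1/16
Expected count = 1/16 × 896 = 56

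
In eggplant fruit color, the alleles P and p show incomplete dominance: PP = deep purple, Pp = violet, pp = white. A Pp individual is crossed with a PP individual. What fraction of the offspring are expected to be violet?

Punnett square for Pp × PP:
Offspring genotypes: 2 PP, 2 Pp
Phenotype counts: 2 deep purple, 2 violet
violet: 2 out of 4
Probability: 2/4 = 1/2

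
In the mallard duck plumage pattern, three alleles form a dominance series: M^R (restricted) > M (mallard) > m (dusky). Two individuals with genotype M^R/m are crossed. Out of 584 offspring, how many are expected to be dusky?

Cross: M^R/m × M^R/m
Allele dominance: M^R > M > m
Offspring genotypes: 1 M^R/M^R, 2 M^R/m, 1 m/m
Phenotype counts: 3 restricted, 1 dusky
dusky: 1 out of 4 → fraction 1/4
Expected count = 1/4 × 584 = 146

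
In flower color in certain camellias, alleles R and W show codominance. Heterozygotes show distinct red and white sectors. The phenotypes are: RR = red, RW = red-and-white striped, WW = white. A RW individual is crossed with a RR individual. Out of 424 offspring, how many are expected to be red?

Punnett square for RW × RR:
Offspring genotypes: 2 RR, 2 RW
Phenotype counts: 2 red, 2 red-and-white striped
red: 2 out of 4 → fraction 1/2
Expected count = 1/2 × 424 = 212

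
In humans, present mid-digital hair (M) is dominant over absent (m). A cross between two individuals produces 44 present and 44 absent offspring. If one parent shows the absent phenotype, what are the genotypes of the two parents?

Observed offspring: 44 present, 44 absent
The observed ratio simplifies to 1:1. One parent shows absent, so its genotype must be mm. A 1:1 offspring split requires the other parent to be heterozygous (Mm).
Parent genotypes: mm × Mm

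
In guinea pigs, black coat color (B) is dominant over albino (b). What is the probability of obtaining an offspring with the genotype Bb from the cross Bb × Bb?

Punnett square for Bb × Bb:
Offspring genotypes: 1 BB, 2 Bb, 1 bb
Total offspring: 4
Count with target: 2
Probability: 2/4 = 1/2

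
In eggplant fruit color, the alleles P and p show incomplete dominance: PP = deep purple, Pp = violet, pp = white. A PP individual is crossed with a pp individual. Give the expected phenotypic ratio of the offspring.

Punnett square for PP × pp:
Offspring genotypes: 4 Pp
Phenotype counts: 4 violet
Ratio: all violet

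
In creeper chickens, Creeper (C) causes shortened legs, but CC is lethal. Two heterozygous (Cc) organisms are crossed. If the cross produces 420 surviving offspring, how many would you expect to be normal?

Cross: Cc × Cc
Punnett square offspring (before lethality): 1 CC, 2 Cc, 1 cc
The CC genotype is lethal (embryos die); surviving offspring: 2 Cc, 1 cc
normal: 1 out of 3 → fraction 1/3
Expected count = 1/3 × 420 = 140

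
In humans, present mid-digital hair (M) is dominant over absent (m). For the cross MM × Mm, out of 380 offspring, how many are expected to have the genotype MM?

Punnett square for MM × Mm:
Offspring genotypes: 2 MM, 2 Mm
Total offspring: 4
Count with target: 2
Probability: 2/4 = 1/2
Expected count = 1/2 × 380 = 190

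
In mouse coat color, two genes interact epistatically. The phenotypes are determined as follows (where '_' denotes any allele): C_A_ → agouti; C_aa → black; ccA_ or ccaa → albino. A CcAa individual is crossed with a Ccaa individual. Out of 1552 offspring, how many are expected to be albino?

Cross: CcAa × Ccaa — consider each gene separately:
C gene: Cc × Cc → 1 CC, 2 Cc, 1 cc → 3 C_ : 1 cc (out of 4)
A gene: Aa × aa → 2 Aa, 2 aa → 2 A_ : 2 aa (out of 4)
Genotype classes (out of 4 × 4 = 16): C_A_ = 3×2 = 6; C_aa = 3×2 = 6; ccA_ = 1×2 = 2; ccaa = 1×2 = 2
Apply the phenotype rules: C_A_ (6) → agouti; C_aa (6) → black; ccA_ (2) + ccaa (2) → albino
Phenotype counts (out of 16): 6 agouti, 6 black, 4 albino
albino: 4 out of 16 → fraction 1/4
Expected count = 1/4 × 1552 = 388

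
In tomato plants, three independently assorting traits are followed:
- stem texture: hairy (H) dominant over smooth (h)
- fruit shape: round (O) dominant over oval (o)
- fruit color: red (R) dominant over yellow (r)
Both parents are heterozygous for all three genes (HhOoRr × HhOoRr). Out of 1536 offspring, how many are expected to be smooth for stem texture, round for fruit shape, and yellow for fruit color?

Trihybrid cross: HhOoRr × HhOoRr
Each trait segregates independently with a 3:1 phenotypic ratio, so each gene contributes 3/4 (dominant) or 1/4 (recessive).
Target: smooth (stem texture), round (fruit shape), yellow (fruit color)
Probability = product of independent per-trait probabilities
= 1/4 × 3/4 × 1/4 = 3/64
Expected count = 3/64 × 1536 = 72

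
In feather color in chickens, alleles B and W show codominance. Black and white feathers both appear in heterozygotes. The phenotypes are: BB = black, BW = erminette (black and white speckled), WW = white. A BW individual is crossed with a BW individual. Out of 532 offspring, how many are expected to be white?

Punnett square for BW × BW:
Offspring genotypes: 1 BB, 2 BW, 1 WW
Phenotype counts: 1 black, 2 erminette (black and white speckled), 1 white
white: 1 out of 4 → fraction 1/4
Expected count = 1/4 × 532 = 133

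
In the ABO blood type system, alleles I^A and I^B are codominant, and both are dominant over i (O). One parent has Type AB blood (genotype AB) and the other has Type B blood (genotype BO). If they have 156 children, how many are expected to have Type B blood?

Cross: AB × BO
Possible offspring genotypes: 1 AB, 1 AO, 1 BB, 1 BO
Blood type counts: 1 Type AB, 1 Type A, 2 Type B
Probability of Type B: 2/4 = 1/2
Expected count = 1/2 × 156 = 78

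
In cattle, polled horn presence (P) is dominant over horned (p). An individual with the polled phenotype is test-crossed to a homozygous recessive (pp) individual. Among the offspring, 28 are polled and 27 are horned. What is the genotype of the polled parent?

Test cross: ? × pp
Offspring: 28 polled, 27 horned — approximately 1:1.
A 1:1 ratio in a test cross indicates the unknown parent is heterozygous (Pp).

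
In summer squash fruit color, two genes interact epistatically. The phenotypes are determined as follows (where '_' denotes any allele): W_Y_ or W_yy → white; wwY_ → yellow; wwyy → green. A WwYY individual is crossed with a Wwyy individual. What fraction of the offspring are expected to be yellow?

Cross: WwYY × Wwyy — consider each gene separately:
W gene: Ww × Ww → 1 WW, 2 Ww, 1 ww → 3 W_ : 1 ww (out of 4)
Y gene: YY × yy → 4 Yy → 4 Y_ (out of 4)
Genotype classes (out of 4 × 4 = 16): W_Y_ = 3×4 = 12; wwY_ = 1×4 = 4
Apply the phenotype rules: W_Y_ (12) → white; wwY_ (4) → yellow
Phenotype counts (out of 16): 12 white, 4 yellow
yellow: 4 out of 16
Probability: 4/16 = 1/4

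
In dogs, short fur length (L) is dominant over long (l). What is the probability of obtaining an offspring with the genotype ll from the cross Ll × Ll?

Punnett square for Ll × Ll:
Offspring genotypes: 1 LL, 2 Ll, 1 ll
Total offspring: 4
Count with target: 1
Probability: 1/4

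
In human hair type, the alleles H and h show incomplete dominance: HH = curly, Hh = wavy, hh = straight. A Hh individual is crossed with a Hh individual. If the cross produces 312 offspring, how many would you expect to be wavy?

Punnett square for Hh × Hh:
Offspring genotypes: 1 HH, 2 Hh, 1 hh
Phenotype counts: 1 curly, 2 wavy, 1 straight
wavy: 2 out of 4 → fraction 1/2
Expected count = 1/2 × 312 = 156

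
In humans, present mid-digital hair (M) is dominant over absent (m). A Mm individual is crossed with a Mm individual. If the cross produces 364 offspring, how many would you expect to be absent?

Punnett square for Mm × Mm:
Offspring genotypes: 1 MM, 2 Mm, 1 mm
present: 3, absent: 1
absent: 1 out of 4 → fraction 1/4
Expected count = 1/4 × 364 = 91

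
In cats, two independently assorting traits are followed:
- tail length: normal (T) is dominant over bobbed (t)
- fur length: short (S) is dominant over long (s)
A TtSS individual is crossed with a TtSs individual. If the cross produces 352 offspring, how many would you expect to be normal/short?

Dihybrid cross TtSS × TtSs — consider each gene separately:
tail length: Tt × Tt → 1 TT, 2 Tt, 1 tt → 3 T_ : 1 tt (out of 4)
fur length: SS × Ss → 2 SS, 2 Ss → 4 S_ (out of 4)
Combine (counts out of 4 × 4 = 16): normal/short (T_S_) = 3×4 = 12; bobbed/short (ttS_) = 1×4 = 4
Phenotype counts (out of 16): 12 normal/short, 4 bobbed/short
normal/short: 12 out of 16 → fraction 3/4
Expected count = 3/4 × 352 = 264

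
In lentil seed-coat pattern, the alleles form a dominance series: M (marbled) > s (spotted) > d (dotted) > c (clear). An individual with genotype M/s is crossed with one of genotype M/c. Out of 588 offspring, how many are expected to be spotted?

Cross: M/s × M/c
Allele dominance: M > s > d > c
Offspring genotypes: 1 M/M, 1 M/c, 1 M/s, 1 s/c
Phenotype counts: 3 marbled, 1 spotted
spotted: 1 out of 4 → fraction 1/4
Expected count = 1/4 × 588 = 147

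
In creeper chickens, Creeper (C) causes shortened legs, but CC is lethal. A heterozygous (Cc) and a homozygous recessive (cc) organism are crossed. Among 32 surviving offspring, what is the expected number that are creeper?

Cross: Cc × cc
Punnett square offspring (before lethality): 2 Cc, 2 cc
No CC offspring are produced in this cross.
creeper: 2 out of 4 → fraction 1/2
Expected count = 1/2 × 32 = 16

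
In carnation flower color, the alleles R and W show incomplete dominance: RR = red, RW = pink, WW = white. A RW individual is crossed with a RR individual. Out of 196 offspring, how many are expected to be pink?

Punnett square for RW × RR:
Offspring genotypes: 2 RR, 2 RW
Phenotype counts: 2 red, 2 pink
pink: 2 out of 4 → fraction 1/2
Expected count = 1/2 × 196 = 98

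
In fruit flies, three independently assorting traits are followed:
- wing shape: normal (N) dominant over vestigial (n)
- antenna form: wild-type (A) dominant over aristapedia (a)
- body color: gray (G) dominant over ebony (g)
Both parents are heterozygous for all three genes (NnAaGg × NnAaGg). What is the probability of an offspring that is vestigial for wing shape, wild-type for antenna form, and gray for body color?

Trihybrid cross: NnAaGg × NnAaGg
Each trait segregates independently with a 3:1 phenotypic ratio, so each gene contributes 3/4 (dominant) or 1/4 (recessive).
Target: vestigial (wing shape), wild-type (antenna form), gray (body color)
Probability = product of independent per-trait probabilities
= 1/4 × 3/4 × 3/4 = 9/64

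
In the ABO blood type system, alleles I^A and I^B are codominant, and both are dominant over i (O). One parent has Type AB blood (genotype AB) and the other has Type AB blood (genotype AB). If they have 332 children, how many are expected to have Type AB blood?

Cross: AB × AB
Possible offspring genotypes: 1 AA, 2 AB, 1 BB
Blood type counts: 1 Type A, 2 Type AB, 1 Type B
Probability of Type AB: 2/4 = 1/2
Expected count = 1/2 × 332 = 166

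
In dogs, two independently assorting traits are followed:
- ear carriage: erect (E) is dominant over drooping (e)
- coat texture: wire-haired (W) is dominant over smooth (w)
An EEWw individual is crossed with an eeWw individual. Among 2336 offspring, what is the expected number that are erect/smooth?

Dihybrid cross EEWw × eeWw — consider each gene separately:
ear carriage: EE × ee → 4 Ee → 4 E_ (out of 4)
coat texture: Ww × Ww → 1 WW, 2 Ww, 1 ww → 3 W_ : 1 ww (out of 4)
Combine (counts out of 4 × 4 = 16): erect/wire-haired (E_W_) = 4×3 = 12; erect/smooth (E_ww) = 4×1 = 4
Phenotype counts (out of 16): 12 erect/wire-haired, 4 erect/smooth
erect/smooth: 4 out of 16 → fraction 1/4
Expected count = 1/4 × 2336 = 584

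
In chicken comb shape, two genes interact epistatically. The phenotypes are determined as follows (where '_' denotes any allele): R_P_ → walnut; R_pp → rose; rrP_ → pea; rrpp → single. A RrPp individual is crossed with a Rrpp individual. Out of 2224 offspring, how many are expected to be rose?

Cross: RrPp × Rrpp — consider each gene separately:
R gene: Rr × Rr → 1 RR, 2 Rr, 1 rr → 3 R_ : 1 rr (out of 4)
P gene: Pp × pp → 2 Pp, 2 pp → 2 P_ : 2 pp (out of 4)
Genotype classes (out of 4 × 4 = 16): R_P_ = 3×2 = 6; R_pp = 3×2 = 6; rrP_ = 1×2 = 2; rrpp = 1×2 = 2
Apply the phenotype rules: R_P_ (6) → walnut; R_pp (6) → rose; rrP_ (2) → pea; rrpp (2) → single
Phenotype counts (out of 16): 6 walnut, 6 rose, 2 pea, 2 single
rose: 6 out of 16 → fraction 3/8
Expected count = 3/8 × 2224 = 834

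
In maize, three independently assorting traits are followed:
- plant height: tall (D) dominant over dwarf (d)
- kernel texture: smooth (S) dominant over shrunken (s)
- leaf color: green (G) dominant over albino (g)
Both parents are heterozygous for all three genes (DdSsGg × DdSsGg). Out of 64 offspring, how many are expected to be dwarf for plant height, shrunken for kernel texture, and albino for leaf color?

Trihybrid cross: DdSsGg × DdSsGg
Each trait segregates independently with a 3:1 phenotypic ratio, so each gene contributes 3/4 (dominant) or 1/4 (recessive).
Target: dwarf (plant height), shrunken (kernel texture), albino (leaf color)
Probability = product of independent per-trait probabilities
= 1/4 × 1/4 × 1/4 = 1/64
Expected count = 1/64 × 64 = 1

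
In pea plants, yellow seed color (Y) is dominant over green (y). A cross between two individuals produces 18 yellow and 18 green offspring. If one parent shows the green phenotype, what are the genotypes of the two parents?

Observed offspring: 18 yellow, 18 green
The observed ratio simplifies to 1:1. One parent shows green, so its genotype must be yy. A 1:1 offspring split requires the other parent to be heterozygous (Yy).
Parent genotypes: yy × Yy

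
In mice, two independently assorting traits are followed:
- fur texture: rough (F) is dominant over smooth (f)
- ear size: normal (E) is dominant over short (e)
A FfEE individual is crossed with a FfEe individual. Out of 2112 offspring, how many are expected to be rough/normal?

Dihybrid cross FfEE × FfEe — consider each gene separately:
fur texture: Ff × Ff → 1 FF, 2 Ff, 1 ff → 3 F_ : 1 ff (out of 4)
ear size: EE × Ee → 2 EE, 2 Ee → 4 E_ (out of 4)
Combine (counts out of 4 × 4 = 16): rough/normal (F_E_) = 3×4 = 12; smooth/normal (ffE_) = 1×4 = 4
Phenotype counts (out of 16): 12 rough/normal, 4 smooth/normal
rough/normal: 12 out of 16 → fraction 3/4
Expected count = 3/4 × 2112 = 1584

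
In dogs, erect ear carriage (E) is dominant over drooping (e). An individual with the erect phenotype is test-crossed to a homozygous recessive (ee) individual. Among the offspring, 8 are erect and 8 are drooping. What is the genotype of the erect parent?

Test cross: ? × ee
Offspring: 8 erect, 8 drooping — approximately 1:1.
A 1:1 ratio in a test cross indicates the unknown parent is heterozygous (Ee).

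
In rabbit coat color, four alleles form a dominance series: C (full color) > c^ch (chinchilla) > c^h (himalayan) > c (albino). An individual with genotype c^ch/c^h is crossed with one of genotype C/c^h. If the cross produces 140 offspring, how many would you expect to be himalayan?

Cross: c^ch/c^h × C/c^h
Allele dominance: C > c^ch > c^h > c
Offspring genotypes: 1 C/c^ch, 1 c^ch/c^h, 1 C/c^h, 1 c^h/c^h
Phenotype counts: 2 full color, 1 chinchilla, 1 himalayan
himalayan: 1 out of 4 → fraction 1/4
Expected count = 1/4 × 140 = 35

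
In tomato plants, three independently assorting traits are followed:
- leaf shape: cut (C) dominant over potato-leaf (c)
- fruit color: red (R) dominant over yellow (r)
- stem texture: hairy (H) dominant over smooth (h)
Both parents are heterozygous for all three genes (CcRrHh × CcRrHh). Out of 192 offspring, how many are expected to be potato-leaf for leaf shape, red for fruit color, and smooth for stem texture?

Trihybrid cross: CcRrHh × CcRrHh
Each trait segregates independently with a 3:1 phenotypic ratio, so each gene contributes 3/4 (dominant) or 1/4 (recessive).
Target: potato-leaf (leaf shape), red (fruit color), smooth (stem texture)
Probability = product of independent per-trait probabilities
= 1/4 × 3/4 × 1/4 = 3/64
Expected count = 3/64 × 192 = 9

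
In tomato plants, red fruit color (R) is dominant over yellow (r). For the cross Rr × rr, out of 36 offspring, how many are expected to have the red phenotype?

Punnett square for Rr × rr:
Offspring genotypes: 2 Rr, 2 rr
Total offspring: 4
Count with target: 2
Probability: 2/4 = 1/2
Expected count = 1/2 × 36 = 18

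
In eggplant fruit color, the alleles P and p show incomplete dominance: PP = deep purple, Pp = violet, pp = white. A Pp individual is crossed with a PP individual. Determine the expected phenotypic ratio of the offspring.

Punnett square for Pp × PP:
Offspring genotypes: 2 PP, 2 Pp
Phenotype counts: 2 deep purple, 2 violet
Ratio: 1 deep purple : 1 violet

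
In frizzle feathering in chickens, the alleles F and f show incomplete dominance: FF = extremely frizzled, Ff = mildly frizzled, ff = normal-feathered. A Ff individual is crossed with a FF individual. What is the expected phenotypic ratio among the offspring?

Punnett square for Ff × FF:
Offspring genotypes: 2 FF, 2 Ff
Phenotype counts: 2 extremely frizzled, 2 mildly frizzled
Ratio: 1 extremely frizzled : 1 mildly frizzled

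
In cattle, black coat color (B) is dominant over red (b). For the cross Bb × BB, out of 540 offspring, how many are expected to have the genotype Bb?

Punnett square for Bb × BB:
Offspring genotypes: 2 BB, 2 Bb
Total offspring: 4
Count with target: 2
Probability: 2/4 = 1/2
Expected count = 1/2 × 540 = 270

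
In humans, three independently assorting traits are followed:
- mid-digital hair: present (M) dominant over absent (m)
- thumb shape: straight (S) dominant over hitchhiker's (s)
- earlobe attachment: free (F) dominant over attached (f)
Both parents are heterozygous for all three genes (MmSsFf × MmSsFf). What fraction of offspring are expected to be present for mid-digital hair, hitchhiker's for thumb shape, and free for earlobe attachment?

Trihybrid cross: MmSsFf × MmSsFf
Each trait segregates independently with a 3:1 phenotypic ratio, so each gene contributes 3/4 (dominant) or 1/4 (recessive).
Target: present (mid-digital hair), hitchhiker's (thumb shape), free (earlobe attachment)
Probability = product of independent per-trait probabilities
= 3/4 × 1/4 × 3/4 = 9/64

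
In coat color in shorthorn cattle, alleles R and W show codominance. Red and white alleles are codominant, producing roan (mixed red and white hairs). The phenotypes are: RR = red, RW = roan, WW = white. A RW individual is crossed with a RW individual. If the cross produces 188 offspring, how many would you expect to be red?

Punnett square for RW × RW:
Offspring genotypes: 1 RR, 2 RW, 1 WW
Phenotype counts: 1 red, 2 roan, 1 white
red: 1 out of 4 → fraction 1/4
Expected count = 1/4 × 188 = 47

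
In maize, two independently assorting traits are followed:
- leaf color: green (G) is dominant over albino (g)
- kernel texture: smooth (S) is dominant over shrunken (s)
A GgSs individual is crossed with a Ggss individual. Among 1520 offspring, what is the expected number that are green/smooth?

Dihybrid cross GgSs × Ggss — consider each gene separately:
leaf color: Gg × Gg → 1 GG, 2 Gg, 1 gg → 3 G_ : 1 gg (out of 4)
kernel texture: Ss × ss → 2 Ss, 2 ss → 2 S_ : 2 ss (out of 4)
Combine (counts out of 4 × 4 = 16): green/smooth (G_S_) = 3×2 = 6; green/shrunken (G_ss) = 3×2 = 6; albino/smooth (ggS_) = 1×2 = 2; albino/shrunken (ggss) = 1×2 = 2
Phenotype counts (out of 16): 6 green/smooth, 6 green/shrunken, 2 albino/smooth, 2 albino/shrunken
green/smooth: 6 out of 16 → fraction 3/8
Expected count = 3/8 × 1520 = 570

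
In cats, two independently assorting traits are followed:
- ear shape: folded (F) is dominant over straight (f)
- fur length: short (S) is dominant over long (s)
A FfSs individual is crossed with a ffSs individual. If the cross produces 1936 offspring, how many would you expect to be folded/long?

Dihybrid cross FfSs × ffSs — consider each gene separately:
ear shape: Ff × ff → 2 Ff, 2 ff → 2 F_ : 2 ff (out of 4)
fur length: Ss × Ss → 1 SS, 2 Ss, 1 ss → 3 S_ : 1 ss (out of 4)
Combine (counts out of 4 × 4 = 16): folded/short (F_S_) = 2×3 = 6; folded/long (F_ss) = 2×1 = 2; straight/short (ffS_) = 2×3 = 6; straight/long (ffss) = 2×1 = 2
Phenotype counts (out of 16): 6 folded/short, 2 folded/long, 6 straight/short, 2 straight/long
folded/long: 2 out of 16 → fraction 1/8
Expected count = 1/8 × 1936 = 242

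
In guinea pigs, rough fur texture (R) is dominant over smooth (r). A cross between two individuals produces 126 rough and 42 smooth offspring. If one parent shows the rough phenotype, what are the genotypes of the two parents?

Observed offspring: 126 rough, 42 smooth
The observed ratio simplifies to 3:1. Smooth (rr) offspring appear, so each parent must contribute one r allele. The parent stated to show rough carries R, so it is Rr. The other parent is then either Rr or rr: Rr × rr would give a 1:1 split, whereas Rr × Rr gives 3:1 — matching the data. So both parents are heterozygous (Rr × Rr).
Parent genotypes: Rr × Rr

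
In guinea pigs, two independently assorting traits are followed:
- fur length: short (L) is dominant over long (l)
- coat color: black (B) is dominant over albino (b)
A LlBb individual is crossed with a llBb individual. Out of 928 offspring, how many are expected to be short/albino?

Dihybrid cross LlBb × llBb — consider each gene separately:
fur length: Ll × ll → 2 Ll, 2 ll → 2 L_ : 2 ll (out of 4)
coat color: Bb × Bb → 1 BB, 2 Bb, 1 bb → 3 B_ : 1 bb (out of 4)
Combine (counts out of 4 × 4 = 16): short/black (L_B_) = 2×3 = 6; short/albino (L_bb) = 2×1 = 2; long/black (llB_) = 2×3 = 6; long/albino (llbb) = 2×1 = 2
Phenotype counts (out of 16): 6 short/black, 2 short/albino, 6 long/black, 2 long/albino
short/albino: 2 out of 16 → fraction 1/8
Expected count = 1/8 × 928 = 116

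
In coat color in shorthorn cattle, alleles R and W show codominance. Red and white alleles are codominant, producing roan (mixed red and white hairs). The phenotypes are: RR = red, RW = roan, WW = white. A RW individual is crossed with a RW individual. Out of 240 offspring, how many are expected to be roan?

Punnett square for RW × RW:
Offspring genotypes: 1 RR, 2 RW, 1 WW
Phenotype counts: 1 red, 2 roan, 1 white
roan: 2 out of 4 → fraction 1/2
Expected count = 1/2 × 240 = 120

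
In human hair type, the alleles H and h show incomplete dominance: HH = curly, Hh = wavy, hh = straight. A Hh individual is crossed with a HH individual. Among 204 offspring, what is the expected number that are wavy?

Punnett square for Hh × HH:
Offspring genotypes: 2 HH, 2 Hh
Phenotype counts: 2 curly, 2 wavy
wavy: 2 out of 4 → fraction 1/2
Expected count = 1/2 × 204 = 102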